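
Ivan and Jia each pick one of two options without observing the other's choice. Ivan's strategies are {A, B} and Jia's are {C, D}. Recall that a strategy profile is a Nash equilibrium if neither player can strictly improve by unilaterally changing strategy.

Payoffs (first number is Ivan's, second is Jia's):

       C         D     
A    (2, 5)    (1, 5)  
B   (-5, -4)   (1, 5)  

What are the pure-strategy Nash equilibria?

(A, C) and (A, D) and (B, D)

(A, C): Ivan gets 2 ≥ -5 from B, and Jia gets 5 ≥ 5 from D — Nash equilibrium.
(A, D): Ivan gets 1 ≥ 1 from B, and Jia gets 5 ≥ 5 from C — Nash equilibrium.
(B, C): Ivan prefers A (2 > -5); Jia prefers D (5 > -4) — not an equilibrium.
(B, D): Ivan gets 1 ≥ 1 from A, and Jia gets 5 ≥ -4 from C — Nash equilibrium.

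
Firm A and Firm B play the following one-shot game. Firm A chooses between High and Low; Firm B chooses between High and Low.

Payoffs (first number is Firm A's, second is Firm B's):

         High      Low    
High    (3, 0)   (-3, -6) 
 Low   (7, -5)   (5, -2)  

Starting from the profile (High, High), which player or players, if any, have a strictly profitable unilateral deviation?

Firm A at (High, High) earns 3; deviating to Low yields 7 — a strict improvement.
Firm B earns 0; deviating to Low yields -6 — not better.
Only Firm A has a strictly profitable deviation.

Firm A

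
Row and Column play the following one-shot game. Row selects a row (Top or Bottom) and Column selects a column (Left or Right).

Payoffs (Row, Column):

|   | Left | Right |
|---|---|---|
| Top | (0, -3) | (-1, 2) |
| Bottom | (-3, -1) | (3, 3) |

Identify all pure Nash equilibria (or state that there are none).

(Bottom, Right)

(Top, Left): Column prefers Right (2 > -3) — not an equilibrium.
(Top, Right): Row prefers Bottom (3 > -1) — not an equilibrium.
(Bottom, Left): Row prefers Top (0 > -3); Column prefers Right (3 > -1) — not an equilibrium.
(Bottom, Right): Row gets 3 ≥ -1 from Top, and Column gets 3 ≥ -1 from Left — Nash equilibrium.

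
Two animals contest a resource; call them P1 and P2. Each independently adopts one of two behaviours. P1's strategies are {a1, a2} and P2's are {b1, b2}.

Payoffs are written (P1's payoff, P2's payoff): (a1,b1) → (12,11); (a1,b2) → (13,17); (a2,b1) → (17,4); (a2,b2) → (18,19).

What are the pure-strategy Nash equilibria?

(a1, b1): P1 prefers a2 (17 > 12); P2 prefers b2 (17 > 11) — not an equilibrium.
(a1, b2): P1 prefers a2 (18 > 13) — not an equilibrium.
(a2, b1): P2 prefers b2 (19 > 4) — not an equilibrium.
(a2, b2): P1 gets 18 ≥ 13 from a1, and P2 gets 19 ≥ 4 from b1 — Nash equilibrium.

(a2, b2)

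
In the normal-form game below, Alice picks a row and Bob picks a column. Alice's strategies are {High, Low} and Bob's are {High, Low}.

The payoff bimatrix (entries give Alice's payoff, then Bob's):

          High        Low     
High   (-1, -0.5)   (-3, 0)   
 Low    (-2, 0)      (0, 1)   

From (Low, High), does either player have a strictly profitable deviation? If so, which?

Both

Alice at (Low, High) earns -2; deviating to High yields -1 — a strict improvement.
Bob earns 0; deviating to Low yields 1 — a strict improvement.
Both Alice and Bob have strictly profitable deviations.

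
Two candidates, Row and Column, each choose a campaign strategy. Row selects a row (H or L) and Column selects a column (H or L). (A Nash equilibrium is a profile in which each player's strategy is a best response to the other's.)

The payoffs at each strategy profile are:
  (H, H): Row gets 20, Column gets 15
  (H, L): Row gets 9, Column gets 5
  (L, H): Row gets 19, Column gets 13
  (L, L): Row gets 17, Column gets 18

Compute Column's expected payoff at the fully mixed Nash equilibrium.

First find p, the probability Row plays H, from Column's indifference between H and L: 15p + 13(1−p) = 5p + 18(1−p), giving p = 1/3.
Since Column is indifferent in equilibrium, Column's expected payoff equals the payoff from either column against (1/3, 2/3). Using H: 15(1/3) + 13(2/3) = 41/3.

41/3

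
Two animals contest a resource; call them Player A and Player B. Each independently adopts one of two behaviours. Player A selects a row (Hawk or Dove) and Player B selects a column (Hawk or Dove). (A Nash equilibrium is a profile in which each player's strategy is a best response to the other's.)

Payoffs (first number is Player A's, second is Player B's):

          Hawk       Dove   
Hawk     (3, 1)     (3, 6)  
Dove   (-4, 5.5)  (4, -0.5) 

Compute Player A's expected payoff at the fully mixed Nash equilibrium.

3

First find y, the probability Player B plays Hawk, from Player A's indifference between Hawk and Dove: 3y + 3(1−y) = −4y + 4(1−y), giving y = 1/8.
Since Player A is indifferent in equilibrium, Player A's expected payoff equals the payoff from either row against (1/8, 7/8). Using Hawk: 3(1/8) + 3(7/8) = 3.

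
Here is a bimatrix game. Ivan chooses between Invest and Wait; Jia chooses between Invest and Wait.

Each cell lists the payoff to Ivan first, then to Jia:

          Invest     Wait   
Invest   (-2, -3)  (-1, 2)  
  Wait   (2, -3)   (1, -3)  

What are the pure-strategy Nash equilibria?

(Invest, Invest): Ivan prefers Wait (2 > -2); Jia prefers Wait (2 > -3) — not an equilibrium.
(Invest, Wait): Ivan prefers Wait (1 > -1) — not an equilibrium.
(Wait, Invest): Ivan gets 2 ≥ -2 from Invest, and Jia gets -3 ≥ -3 from Wait — Nash equilibrium.
(Wait, Wait): Ivan gets 1 ≥ -1 from Invest, and Jia gets -3 ≥ -3 from Invest — Nash equilibrium.

(Wait, Invest) and (Wait, Wait)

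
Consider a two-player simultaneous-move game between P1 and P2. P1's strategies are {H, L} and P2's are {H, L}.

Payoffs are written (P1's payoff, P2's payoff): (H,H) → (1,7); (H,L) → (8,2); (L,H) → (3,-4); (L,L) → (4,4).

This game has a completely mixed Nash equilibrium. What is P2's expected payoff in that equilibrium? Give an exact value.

36/13

First find x, the probability P1 plays H, from P2's indifference between H and L: 7x − 4(1−x) = 2x + 4(1−x), giving x = 8/13.
Since P2 is indifferent in equilibrium, P2's expected payoff equals the payoff from either column against (8/13, 5/13). Using H: 7(8/13) − 4(5/13) = 36/13.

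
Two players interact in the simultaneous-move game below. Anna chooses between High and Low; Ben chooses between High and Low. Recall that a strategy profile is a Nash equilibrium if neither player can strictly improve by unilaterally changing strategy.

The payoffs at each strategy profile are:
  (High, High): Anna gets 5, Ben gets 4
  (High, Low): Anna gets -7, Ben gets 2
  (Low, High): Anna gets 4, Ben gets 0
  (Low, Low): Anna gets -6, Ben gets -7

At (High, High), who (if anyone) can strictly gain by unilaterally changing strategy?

Anna at (High, High) earns 5; deviating to Low yields 4 — not better.
Ben earns 4; deviating to Low yields 2 — not better.
Neither player can strictly improve; the profile is a Nash equilibrium.

Neither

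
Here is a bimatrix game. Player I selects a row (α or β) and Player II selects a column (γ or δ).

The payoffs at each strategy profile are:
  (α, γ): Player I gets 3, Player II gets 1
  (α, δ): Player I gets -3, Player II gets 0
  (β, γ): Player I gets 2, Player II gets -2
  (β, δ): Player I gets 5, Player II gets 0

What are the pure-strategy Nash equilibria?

(α, γ) and (β, δ)

(α, γ): Player I gets 3 ≥ 2 from β, and Player II gets 1 ≥ 0 from δ — Nash equilibrium.
(α, δ): Player I prefers β (5 > -3); Player II prefers γ (1 > 0) — not an equilibrium.
(β, γ): Player I prefers α (3 > 2); Player II prefers δ (0 > -2) — not an equilibrium.
(β, δ): Player I gets 5 ≥ -3 from α, and Player II gets 0 ≥ -2 from γ — Nash equilibrium.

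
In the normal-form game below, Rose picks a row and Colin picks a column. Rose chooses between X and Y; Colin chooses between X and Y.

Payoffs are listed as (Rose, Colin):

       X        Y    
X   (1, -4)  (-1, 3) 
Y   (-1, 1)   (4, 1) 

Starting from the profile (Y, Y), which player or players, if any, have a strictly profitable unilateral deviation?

Rose at (Y, Y) earns 4; deviating to X yields -1 — not better.
Colin earns 1; deviating to X yields 1 — not better.
Neither player can strictly improve; the profile is a Nash equilibrium.

Neither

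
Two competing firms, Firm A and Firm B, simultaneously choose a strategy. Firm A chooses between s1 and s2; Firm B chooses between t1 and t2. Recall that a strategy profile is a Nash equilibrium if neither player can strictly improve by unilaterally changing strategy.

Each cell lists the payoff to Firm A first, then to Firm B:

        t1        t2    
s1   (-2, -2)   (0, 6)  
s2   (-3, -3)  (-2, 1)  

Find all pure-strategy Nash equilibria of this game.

(s1, t1): Firm B prefers t2 (6 > -2) — not an equilibrium.
(s1, t2): Firm A gets 0 ≥ -2 from s2, and Firm B gets 6 ≥ -2 from t1 — Nash equilibrium.
(s2, t1): Firm A prefers s1 (-2 > -3); Firm B prefers t2 (1 > -3) — not an equilibrium.
(s2, t2): Firm A prefers s1 (0 > -2) — not an equilibrium.

(s1, t2)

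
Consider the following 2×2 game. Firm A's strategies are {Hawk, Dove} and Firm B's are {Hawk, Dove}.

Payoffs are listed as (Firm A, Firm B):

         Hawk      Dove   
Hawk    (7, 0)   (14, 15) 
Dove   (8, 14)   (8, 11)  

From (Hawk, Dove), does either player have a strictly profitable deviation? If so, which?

Neither

Firm A at (Hawk, Dove) earns 14; deviating to Dove yields 8 — not better.
Firm B earns 15; deviating to Hawk yields 0 — not better.
Neither player can strictly improve; the profile is a Nash equilibrium.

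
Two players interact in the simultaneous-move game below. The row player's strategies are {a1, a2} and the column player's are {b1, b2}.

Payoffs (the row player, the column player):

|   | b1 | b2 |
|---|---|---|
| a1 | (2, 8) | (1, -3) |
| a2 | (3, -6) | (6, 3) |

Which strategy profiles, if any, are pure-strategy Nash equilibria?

(a1, b1): the row player prefers a2 (3 > 2) — not an equilibrium.
(a1, b2): the row player prefers a2 (6 > 1); the column player prefers b1 (8 > -3) — not an equilibrium.
(a2, b1): the column player prefers b2 (3 > -6) — not an equilibrium.
(a2, b2): the row player gets 6 ≥ 1 from a1, and the column player gets 3 ≥ -6 from b1 — Nash equilibrium.

(a2, b2)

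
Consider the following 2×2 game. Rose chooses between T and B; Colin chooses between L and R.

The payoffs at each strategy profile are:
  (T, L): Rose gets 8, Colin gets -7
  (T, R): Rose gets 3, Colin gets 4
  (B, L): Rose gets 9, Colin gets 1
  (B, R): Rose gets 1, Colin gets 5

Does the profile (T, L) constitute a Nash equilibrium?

At (T, L), Rose earns 8; switching to B would give 9, so Rose would deviate.
Colin earns -7; switching to R would give 4, so Colin would deviate.
Since at least one player can profitably deviate, this is not a Nash equilibrium.

No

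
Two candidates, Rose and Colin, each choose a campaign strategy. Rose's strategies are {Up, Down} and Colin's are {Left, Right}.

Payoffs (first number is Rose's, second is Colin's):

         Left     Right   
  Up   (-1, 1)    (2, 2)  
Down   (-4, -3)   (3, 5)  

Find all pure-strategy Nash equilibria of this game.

(Down, Right)

(Up, Left): Colin prefers Right (2 > 1) — not an equilibrium.
(Up, Right): Rose prefers Down (3 > 2) — not an equilibrium.
(Down, Left): Rose prefers Up (-1 > -4); Colin prefers Right (5 > -3) — not an equilibrium.
(Down, Right): Rose gets 3 ≥ 2 from Up, and Colin gets 5 ≥ -3 from Left — Nash equilibrium.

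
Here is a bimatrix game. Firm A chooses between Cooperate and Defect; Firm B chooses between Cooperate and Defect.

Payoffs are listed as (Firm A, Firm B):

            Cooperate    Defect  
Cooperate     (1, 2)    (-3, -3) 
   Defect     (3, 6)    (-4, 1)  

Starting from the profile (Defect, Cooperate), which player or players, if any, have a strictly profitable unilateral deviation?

Firm A at (Defect, Cooperate) earns 3; deviating to Cooperate yields 1 — not better.
Firm B earns 6; deviating to Defect yields 1 — not better.
Neither player can strictly improve; the profile is a Nash equilibrium.

Neither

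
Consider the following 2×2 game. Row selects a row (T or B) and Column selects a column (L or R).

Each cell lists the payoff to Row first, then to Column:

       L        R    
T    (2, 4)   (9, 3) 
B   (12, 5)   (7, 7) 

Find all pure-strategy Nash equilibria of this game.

(T, L): Row prefers B (12 > 2) — not an equilibrium.
(T, R): Column prefers L (4 > 3) — not an equilibrium.
(B, L): Column prefers R (7 > 5) — not an equilibrium.
(B, R): Row prefers T (9 > 7) — not an equilibrium.

none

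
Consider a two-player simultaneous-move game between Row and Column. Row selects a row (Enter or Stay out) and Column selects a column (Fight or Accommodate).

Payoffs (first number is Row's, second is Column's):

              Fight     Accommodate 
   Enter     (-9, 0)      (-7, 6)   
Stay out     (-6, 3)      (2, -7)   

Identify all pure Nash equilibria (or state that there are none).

(Stay out, Fight)

(Enter, Fight): Row prefers Stay out (-6 > -9); Column prefers Accommodate (6 > 0) — not an equilibrium.
(Enter, Accommodate): Row prefers Stay out (2 > -7) — not an equilibrium.
(Stay out, Fight): Row gets -6 ≥ -9 from Enter, and Column gets 3 ≥ -7 from Accommodate — Nash equilibrium.
(Stay out, Accommodate): Column prefers Fight (3 > -7) — not an equilibrium.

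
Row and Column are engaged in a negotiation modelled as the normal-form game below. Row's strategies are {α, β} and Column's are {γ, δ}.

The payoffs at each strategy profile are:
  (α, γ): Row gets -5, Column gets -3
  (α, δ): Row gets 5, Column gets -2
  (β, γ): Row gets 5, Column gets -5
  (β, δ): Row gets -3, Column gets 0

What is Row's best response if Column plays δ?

Against δ, Row earns 5 from α and -3 from β.
So α is the best response.

α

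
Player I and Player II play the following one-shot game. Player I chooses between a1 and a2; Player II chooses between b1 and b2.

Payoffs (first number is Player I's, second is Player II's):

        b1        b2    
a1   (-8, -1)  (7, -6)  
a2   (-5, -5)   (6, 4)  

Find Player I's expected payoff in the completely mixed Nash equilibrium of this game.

First find q, the probability Player II plays b1, from Player I's indifference between a1 and a2: −8q + 7(1−q) = −5q + 6(1−q), giving q = 1/4.
Since Player I is indifferent in equilibrium, Player I's expected payoff equals the payoff from either row against (1/4, 3/4). Using a1: −8(1/4) + 7(3/4) = 13/4.

13/4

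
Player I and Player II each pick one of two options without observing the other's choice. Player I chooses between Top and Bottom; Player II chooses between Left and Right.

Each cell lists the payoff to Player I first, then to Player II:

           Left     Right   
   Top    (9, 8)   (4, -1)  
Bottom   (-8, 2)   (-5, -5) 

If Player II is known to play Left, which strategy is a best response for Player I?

Against Left, Player I earns 9 from Top and -8 from Bottom.
So Top is the best response.

Top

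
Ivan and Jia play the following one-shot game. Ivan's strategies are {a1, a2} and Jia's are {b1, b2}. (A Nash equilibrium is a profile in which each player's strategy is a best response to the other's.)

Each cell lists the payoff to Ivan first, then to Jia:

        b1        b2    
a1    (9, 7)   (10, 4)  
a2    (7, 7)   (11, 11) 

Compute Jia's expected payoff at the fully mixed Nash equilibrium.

First find x, the probability Ivan plays a1, from Jia's indifference between b1 and b2: 7x + 7(1−x) = 4x + 11(1−x), giving x = 4/7.
Since Jia is indifferent in equilibrium, Jia's expected payoff equals the payoff from either column against (4/7, 3/7). Using b1: 7(4/7) + 7(3/7) = 7.

7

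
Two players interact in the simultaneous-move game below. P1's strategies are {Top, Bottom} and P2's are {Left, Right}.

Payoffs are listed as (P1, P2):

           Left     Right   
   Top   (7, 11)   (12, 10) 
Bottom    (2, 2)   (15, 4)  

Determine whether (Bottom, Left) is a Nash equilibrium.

No

At (Bottom, Left), P1 earns 2; switching to Top would give 7, so P1 would deviate.
P2 earns 2; switching to Right would give 4, so P2 would deviate.
Since at least one player can profitably deviate, this is not a Nash equilibrium.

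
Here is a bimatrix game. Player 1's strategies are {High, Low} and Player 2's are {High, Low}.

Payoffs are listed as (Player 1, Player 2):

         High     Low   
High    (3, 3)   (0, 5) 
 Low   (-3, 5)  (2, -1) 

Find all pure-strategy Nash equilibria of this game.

(High, High): Player 2 prefers Low (5 > 3) — not an equilibrium.
(High, Low): Player 1 prefers Low (2 > 0) — not an equilibrium.
(Low, High): Player 1 prefers High (3 > -3) — not an equilibrium.
(Low, Low): Player 2 prefers High (5 > -1) — not an equilibrium.

none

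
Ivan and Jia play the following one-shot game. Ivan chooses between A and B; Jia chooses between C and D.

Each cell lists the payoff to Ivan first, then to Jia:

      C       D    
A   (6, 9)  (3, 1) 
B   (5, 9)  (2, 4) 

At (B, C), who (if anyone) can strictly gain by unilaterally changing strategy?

Ivan

Ivan at (B, C) earns 5; deviating to A yields 6 — a strict improvement.
Jia earns 9; deviating to D yields 4 — not better.
Only Ivan has a strictly profitable deviation.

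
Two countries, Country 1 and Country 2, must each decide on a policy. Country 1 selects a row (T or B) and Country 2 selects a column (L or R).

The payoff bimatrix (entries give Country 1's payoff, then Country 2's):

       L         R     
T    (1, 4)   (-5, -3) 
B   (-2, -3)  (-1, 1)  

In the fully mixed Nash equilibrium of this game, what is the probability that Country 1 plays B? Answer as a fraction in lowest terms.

7/11

Let r be the probability that Country 1 plays T. In a completely mixed equilibrium, Country 2 must be indifferent between L and R.
Country 2's expected payoff from L is 4r − 3(1−r); from R it is −3r + (1−r).
Setting these equal: 7r − 3 = −4r + 1, so r = 4/11.
Therefore Country 1 plays B with probability 1 − 4/11 = 7/11.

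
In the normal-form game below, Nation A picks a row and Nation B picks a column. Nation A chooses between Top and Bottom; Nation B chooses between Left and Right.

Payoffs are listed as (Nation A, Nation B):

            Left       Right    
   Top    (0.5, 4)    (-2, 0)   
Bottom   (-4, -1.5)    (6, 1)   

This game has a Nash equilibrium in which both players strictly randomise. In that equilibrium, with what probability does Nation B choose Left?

16/25

Let y be the probability that Nation B plays Left. In a completely mixed equilibrium, Nation A must be indifferent between Top and Bottom.
Nation A's expected payoff from Top is 0.5y − 2(1−y); from Bottom it is −4y + 6(1−y).
Setting these equal: 2.5y − 2 = −10y + 6, so y = 16/25.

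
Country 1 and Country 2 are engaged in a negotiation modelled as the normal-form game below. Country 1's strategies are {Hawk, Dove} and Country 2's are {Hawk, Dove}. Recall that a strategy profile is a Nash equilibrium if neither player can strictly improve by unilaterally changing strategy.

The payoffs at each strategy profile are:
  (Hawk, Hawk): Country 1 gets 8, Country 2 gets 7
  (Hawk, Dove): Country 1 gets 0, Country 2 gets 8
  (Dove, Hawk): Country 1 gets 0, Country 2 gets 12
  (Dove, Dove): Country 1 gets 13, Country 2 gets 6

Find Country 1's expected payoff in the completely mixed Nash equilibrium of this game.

104/21

First find q, the probability Country 2 plays Hawk, from Country 1's indifference between Hawk and Dove: 8q = 13(1−q), giving q = 13/21.
Since Country 1 is indifferent in equilibrium, Country 1's expected payoff equals the payoff from either row against (13/21, 8/21). Using Hawk: 8(13/21) = 104/21.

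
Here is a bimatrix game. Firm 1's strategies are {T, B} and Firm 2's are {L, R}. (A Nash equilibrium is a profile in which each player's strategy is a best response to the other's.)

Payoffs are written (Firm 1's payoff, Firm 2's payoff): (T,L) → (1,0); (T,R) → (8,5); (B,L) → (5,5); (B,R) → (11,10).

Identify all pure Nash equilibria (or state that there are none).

(B, R)

(T, L): Firm 1 prefers B (5 > 1); Firm 2 prefers R (5 > 0) — not an equilibrium.
(T, R): Firm 1 prefers B (11 > 8) — not an equilibrium.
(B, L): Firm 2 prefers R (10 > 5) — not an equilibrium.
(B, R): Firm 1 gets 11 ≥ 8 from T, and Firm 2 gets 10 ≥ 5 from L — Nash equilibrium.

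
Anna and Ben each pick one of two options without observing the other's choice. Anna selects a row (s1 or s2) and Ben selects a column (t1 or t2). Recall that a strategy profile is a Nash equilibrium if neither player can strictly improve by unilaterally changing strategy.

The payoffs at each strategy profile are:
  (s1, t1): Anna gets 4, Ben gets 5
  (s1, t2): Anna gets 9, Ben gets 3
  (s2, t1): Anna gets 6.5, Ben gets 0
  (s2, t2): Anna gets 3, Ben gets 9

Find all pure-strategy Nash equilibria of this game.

none

(s1, t1): Anna prefers s2 (6.5 > 4) — not an equilibrium.
(s1, t2): Ben prefers t1 (5 > 3) — not an equilibrium.
(s2, t1): Ben prefers t2 (9 > 0) — not an equilibrium.
(s2, t2): Anna prefers s1 (9 > 3) — not an equilibrium.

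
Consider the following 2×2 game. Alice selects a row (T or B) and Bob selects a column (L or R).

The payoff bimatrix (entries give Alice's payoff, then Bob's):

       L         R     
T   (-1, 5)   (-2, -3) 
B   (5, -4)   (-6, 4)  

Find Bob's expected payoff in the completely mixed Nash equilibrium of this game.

1/2

First find x, the probability Alice plays T, from Bob's indifference between L and R: 5x − 4(1−x) = −3x + 4(1−x), giving x = 1/2.
Since Bob is indifferent in equilibrium, Bob's expected payoff equals the payoff from either column against (1/2, 1/2). Using L: 5(1/2) − 4(1/2) = 1/2.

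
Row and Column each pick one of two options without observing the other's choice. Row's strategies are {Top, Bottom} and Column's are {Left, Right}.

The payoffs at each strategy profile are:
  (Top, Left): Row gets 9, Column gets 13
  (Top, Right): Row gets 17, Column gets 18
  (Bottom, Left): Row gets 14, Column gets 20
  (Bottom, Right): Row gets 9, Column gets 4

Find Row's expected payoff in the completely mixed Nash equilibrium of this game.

157/13

First find y, the probability Column plays Left, from Row's indifference between Top and Bottom: 9y + 17(1−y) = 14y + 9(1−y), giving y = 8/13.
Since Row is indifferent in equilibrium, Row's expected payoff equals the payoff from either row against (8/13, 5/13). Using Top: 9(8/13) + 17(5/13) = 157/13.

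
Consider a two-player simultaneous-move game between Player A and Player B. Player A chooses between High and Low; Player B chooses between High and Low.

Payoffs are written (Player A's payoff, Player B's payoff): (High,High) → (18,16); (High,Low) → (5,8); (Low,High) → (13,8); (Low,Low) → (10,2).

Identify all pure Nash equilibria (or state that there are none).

(High, High): Player A gets 18 ≥ 13 from Low, and Player B gets 16 ≥ 8 from Low — Nash equilibrium.
(High, Low): Player A prefers Low (10 > 5); Player B prefers High (16 > 8) — not an equilibrium.
(Low, High): Player A prefers High (18 > 13) — not an equilibrium.
(Low, Low): Player B prefers High (8 > 2) — not an equilibrium.

(High, High)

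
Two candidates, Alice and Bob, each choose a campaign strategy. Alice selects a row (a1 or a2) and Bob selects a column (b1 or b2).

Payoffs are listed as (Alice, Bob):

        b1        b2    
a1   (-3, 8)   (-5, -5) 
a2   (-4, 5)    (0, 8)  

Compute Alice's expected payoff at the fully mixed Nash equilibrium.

-10/3

First find q, the probability Bob plays b1, from Alice's indifference between a1 and a2: −3q − 5(1−q) = −4q, giving q = 5/6.
Since Alice is indifferent in equilibrium, Alice's expected payoff equals the payoff from either row against (5/6, 1/6). Using a1: −3(5/6) − 5(1/6) = -10/3.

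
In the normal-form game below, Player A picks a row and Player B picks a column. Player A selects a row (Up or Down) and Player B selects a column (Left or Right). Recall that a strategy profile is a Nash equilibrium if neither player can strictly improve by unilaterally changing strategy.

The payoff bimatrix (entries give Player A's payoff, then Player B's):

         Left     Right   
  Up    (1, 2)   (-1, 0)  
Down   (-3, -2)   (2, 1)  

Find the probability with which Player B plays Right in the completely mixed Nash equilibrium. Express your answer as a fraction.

4/7

Let c be the probability that Player B plays Left. In a completely mixed equilibrium, Player A must be indifferent between Up and Down.
Player A's expected payoff from Up is c − (1−c); from Down it is −3c + 2(1−c).
Setting these equal: 2c − 1 = −5c + 2, so c = 3/7.
Therefore Player B plays Right with probability 1 − 3/7 = 4/7.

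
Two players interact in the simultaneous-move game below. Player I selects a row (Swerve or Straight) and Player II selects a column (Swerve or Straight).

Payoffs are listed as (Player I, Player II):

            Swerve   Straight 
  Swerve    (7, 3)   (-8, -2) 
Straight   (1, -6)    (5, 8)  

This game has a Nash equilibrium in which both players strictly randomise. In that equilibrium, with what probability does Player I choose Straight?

5/19

Let r be the probability that Player I plays Swerve. In a completely mixed equilibrium, Player II must be indifferent between Swerve and Straight.
Player II's expected payoff from Swerve is 3r − 6(1−r); from Straight it is −2r + 8(1−r).
Setting these equal: 9r − 6 = −10r + 8, so r = 14/19.
Therefore Player I plays Straight with probability 1 − 14/19 = 5/19.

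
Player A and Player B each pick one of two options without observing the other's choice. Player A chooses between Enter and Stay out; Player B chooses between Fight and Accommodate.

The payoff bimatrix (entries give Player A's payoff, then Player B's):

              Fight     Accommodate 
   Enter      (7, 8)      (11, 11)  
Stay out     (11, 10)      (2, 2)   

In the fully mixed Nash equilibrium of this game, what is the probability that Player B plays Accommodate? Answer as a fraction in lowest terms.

4/13

Let q be the probability that Player B plays Fight. In a completely mixed equilibrium, Player A must be indifferent between Enter and Stay out.
Player A's expected payoff from Enter is 7q + 11(1−q); from Stay out it is 11q + 2(1−q).
Setting these equal: −4q + 11 = 9q + 2, so q = 9/13.
Therefore Player B plays Accommodate with probability 1 − 9/13 = 4/13.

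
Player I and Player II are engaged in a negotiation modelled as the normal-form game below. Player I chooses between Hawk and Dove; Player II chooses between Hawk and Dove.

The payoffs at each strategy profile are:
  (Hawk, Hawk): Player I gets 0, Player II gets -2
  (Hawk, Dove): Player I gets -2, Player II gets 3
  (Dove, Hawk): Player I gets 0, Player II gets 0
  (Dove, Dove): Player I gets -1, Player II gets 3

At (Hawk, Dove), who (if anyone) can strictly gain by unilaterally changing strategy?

Player I at (Hawk, Dove) earns -2; deviating to Dove yields -1 — a strict improvement.
Player II earns 3; deviating to Hawk yields -2 — not better.
Only Player I has a strictly profitable deviation.

Player I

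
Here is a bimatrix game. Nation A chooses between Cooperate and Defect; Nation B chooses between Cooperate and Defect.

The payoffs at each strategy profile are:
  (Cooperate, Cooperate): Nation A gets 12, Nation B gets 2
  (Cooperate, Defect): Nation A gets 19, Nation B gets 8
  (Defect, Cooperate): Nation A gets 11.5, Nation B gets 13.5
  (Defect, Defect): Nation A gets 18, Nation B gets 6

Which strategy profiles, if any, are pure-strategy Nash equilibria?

(Cooperate, Defect)

(Cooperate, Cooperate): Nation B prefers Defect (8 > 2) — not an equilibrium.
(Cooperate, Defect): Nation A gets 19 ≥ 18 from Defect, and Nation B gets 8 ≥ 2 from Cooperate — Nash equilibrium.
(Defect, Cooperate): Nation A prefers Cooperate (12 > 11.5) — not an equilibrium.
(Defect, Defect): Nation A prefers Cooperate (19 > 18); Nation B prefers Cooperate (13.5 > 6) — not an equilibrium.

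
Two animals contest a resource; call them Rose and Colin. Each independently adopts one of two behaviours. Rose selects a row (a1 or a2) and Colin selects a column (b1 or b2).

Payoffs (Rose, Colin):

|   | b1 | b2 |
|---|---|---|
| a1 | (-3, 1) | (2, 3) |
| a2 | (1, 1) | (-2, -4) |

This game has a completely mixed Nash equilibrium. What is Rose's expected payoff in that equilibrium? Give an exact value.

-1/2

First find y, the probability Colin plays b1, from Rose's indifference between a1 and a2: −3y + 2(1−y) = y − 2(1−y), giving y = 1/2.
Since Rose is indifferent in equilibrium, Rose's expected payoff equals the payoff from either row against (1/2, 1/2). Using a1: −3(1/2) + 2(1/2) = -1/2.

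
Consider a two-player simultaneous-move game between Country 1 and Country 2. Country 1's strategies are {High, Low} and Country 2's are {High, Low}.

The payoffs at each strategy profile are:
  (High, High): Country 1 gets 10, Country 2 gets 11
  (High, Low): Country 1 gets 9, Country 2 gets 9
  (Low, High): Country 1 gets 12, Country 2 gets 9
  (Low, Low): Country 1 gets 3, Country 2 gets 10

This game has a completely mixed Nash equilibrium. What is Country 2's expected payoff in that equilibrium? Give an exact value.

29/3

First find p, the probability Country 1 plays High, from Country 2's indifference between High and Low: 11p + 9(1−p) = 9p + 10(1−p), giving p = 1/3.
Since Country 2 is indifferent in equilibrium, Country 2's expected payoff equals the payoff from either column against (1/3, 2/3). Using High: 11(1/3) + 9(2/3) = 29/3.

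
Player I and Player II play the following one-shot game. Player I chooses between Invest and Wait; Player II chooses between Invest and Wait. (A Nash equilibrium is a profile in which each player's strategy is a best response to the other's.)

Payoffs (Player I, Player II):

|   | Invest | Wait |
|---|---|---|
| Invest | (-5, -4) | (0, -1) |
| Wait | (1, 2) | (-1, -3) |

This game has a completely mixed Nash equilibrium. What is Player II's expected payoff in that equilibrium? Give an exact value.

First find x, the probability Player I plays Invest, from Player II's indifference between Invest and Wait: −4x + 2(1−x) = −x − 3(1−x), giving x = 5/8.
Since Player II is indifferent in equilibrium, Player II's expected payoff equals the payoff from either column against (5/8, 3/8). Using Invest: −4(5/8) + 2(3/8) = -7/4.

-7/4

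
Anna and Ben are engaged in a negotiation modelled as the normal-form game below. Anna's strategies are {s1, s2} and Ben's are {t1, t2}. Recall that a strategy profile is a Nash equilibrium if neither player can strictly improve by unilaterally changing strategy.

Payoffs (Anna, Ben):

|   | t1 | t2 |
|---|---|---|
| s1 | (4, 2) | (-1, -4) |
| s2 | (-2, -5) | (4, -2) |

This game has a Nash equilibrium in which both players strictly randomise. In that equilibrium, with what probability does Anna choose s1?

Let p be the probability that Anna plays s1. In a completely mixed equilibrium, Ben must be indifferent between t1 and t2.
Ben's expected payoff from t1 is 2p − 5(1−p); from t2 it is −4p − 2(1−p).
Setting these equal: 7p − 5 = −2p − 2, so p = 1/3.

1/3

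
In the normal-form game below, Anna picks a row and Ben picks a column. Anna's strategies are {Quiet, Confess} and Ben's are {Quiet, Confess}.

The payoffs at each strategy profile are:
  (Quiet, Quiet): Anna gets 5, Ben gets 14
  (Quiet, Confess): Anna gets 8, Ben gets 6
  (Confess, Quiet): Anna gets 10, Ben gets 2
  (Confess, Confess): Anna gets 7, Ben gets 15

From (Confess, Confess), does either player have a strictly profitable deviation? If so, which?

Anna at (Confess, Confess) earns 7; deviating to Quiet yields 8 — a strict improvement.
Ben earns 15; deviating to Quiet yields 2 — not better.
Only Anna has a strictly profitable deviation.

Anna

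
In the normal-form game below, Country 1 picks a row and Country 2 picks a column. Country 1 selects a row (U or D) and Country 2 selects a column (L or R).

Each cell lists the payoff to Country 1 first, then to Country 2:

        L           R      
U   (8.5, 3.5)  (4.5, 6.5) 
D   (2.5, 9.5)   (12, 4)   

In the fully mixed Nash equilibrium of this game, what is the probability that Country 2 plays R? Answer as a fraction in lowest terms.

4/9

Let q be the probability that Country 2 plays L. In a completely mixed equilibrium, Country 1 must be indifferent between U and D.
Country 1's expected payoff from U is 8.5q + 4.5(1−q); from D it is 2.5q + 12(1−q).
Setting these equal: 4q + 4.5 = −9.5q + 12, so q = 5/9.
Therefore Country 2 plays R with probability 1 − 5/9 = 4/9.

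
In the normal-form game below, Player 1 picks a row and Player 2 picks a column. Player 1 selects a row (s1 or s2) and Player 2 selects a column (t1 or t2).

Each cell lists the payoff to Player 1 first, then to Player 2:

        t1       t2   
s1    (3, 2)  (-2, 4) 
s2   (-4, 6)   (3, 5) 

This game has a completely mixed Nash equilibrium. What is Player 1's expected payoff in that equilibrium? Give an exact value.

First find y, the probability Player 2 plays t1, from Player 1's indifference between s1 and s2: 3y − 2(1−y) = −4y + 3(1−y), giving y = 5/12.
Since Player 1 is indifferent in equilibrium, Player 1's expected payoff equals the payoff from either row against (5/12, 7/12). Using s1: 3(5/12) − 2(7/12) = 1/12.

1/12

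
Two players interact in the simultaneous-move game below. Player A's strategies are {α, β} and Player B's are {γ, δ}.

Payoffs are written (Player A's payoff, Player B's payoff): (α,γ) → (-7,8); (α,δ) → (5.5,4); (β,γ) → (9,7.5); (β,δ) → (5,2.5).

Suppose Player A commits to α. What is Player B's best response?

Against α, Player B earns 8 from γ and 4 from δ.
So γ is the best response.

γ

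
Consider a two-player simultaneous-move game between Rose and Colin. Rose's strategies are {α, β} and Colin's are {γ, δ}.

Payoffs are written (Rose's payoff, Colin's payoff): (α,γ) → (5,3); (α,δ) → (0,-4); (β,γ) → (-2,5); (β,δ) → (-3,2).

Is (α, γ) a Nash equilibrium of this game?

At (α, γ), Rose earns 5; switching to β would give -2, so Rose has no profitable deviation.
Colin earns 3; switching to δ would give -4, so Colin has no profitable deviation.
Neither player can gain by a unilateral deviation, so this profile is a Nash equilibrium.

Yes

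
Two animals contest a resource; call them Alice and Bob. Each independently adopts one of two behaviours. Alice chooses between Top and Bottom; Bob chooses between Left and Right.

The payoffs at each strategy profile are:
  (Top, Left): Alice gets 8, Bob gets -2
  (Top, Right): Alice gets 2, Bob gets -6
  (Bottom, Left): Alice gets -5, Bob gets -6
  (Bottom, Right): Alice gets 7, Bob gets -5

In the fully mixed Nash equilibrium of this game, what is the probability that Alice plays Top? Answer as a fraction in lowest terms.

Let x be the probability that Alice plays Top. In a completely mixed equilibrium, Bob must be indifferent between Left and Right.
Bob's expected payoff from Left is −2x − 6(1−x); from Right it is −6x − 5(1−x).
Setting these equal: 4x − 6 = −x − 5, so x = 1/5.

1/5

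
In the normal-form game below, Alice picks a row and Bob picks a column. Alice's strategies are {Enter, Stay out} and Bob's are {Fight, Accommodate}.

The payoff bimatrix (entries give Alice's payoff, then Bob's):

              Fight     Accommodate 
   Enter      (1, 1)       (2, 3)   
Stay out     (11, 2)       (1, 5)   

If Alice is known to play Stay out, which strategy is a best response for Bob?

Against Stay out, Bob earns 2 from Fight and 5 from Accommodate.
So Accommodate is the best response.

Accommodate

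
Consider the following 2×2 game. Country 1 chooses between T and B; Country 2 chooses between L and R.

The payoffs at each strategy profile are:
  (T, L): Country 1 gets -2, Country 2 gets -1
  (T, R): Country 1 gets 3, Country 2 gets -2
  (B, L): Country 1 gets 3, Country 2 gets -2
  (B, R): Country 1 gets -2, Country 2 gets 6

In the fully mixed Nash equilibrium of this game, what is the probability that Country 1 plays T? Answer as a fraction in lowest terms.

8/9

Let x be the probability that Country 1 plays T. In a completely mixed equilibrium, Country 2 must be indifferent between L and R.
Country 2's expected payoff from L is −x − 2(1−x); from R it is −2x + 6(1−x).
Setting these equal: x − 2 = −8x + 6, so x = 8/9.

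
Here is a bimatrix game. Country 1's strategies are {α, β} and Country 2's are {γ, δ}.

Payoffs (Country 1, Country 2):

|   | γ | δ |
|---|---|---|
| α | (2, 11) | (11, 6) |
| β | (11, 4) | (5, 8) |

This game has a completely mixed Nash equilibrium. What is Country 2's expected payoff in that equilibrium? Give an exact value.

First find x, the probability Country 1 plays α, from Country 2's indifference between γ and δ: 11x + 4(1−x) = 6x + 8(1−x), giving x = 4/9.
Since Country 2 is indifferent in equilibrium, Country 2's expected payoff equals the payoff from either column against (4/9, 5/9). Using γ: 11(4/9) + 4(5/9) = 64/9.

64/9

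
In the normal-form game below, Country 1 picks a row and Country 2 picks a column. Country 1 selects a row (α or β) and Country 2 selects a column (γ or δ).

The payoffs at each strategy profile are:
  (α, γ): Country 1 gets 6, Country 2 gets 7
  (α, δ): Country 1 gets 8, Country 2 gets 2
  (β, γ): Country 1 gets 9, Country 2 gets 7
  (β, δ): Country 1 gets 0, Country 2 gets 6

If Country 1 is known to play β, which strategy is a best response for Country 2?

Against β, Country 2 earns 7 from γ and 6 from δ.
So γ is the best response.

γ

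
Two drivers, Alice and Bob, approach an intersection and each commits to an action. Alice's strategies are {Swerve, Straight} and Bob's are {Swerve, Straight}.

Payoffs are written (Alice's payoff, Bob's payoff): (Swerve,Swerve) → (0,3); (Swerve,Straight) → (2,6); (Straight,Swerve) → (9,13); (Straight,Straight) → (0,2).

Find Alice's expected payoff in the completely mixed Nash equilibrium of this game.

18/11

First find q, the probability Bob plays Swerve, from Alice's indifference between Swerve and Straight: 2(1−q) = 9q, giving q = 2/11.
Since Alice is indifferent in equilibrium, Alice's expected payoff equals the payoff from either row against (2/11, 9/11). Using Swerve: 2(9/11) = 18/11.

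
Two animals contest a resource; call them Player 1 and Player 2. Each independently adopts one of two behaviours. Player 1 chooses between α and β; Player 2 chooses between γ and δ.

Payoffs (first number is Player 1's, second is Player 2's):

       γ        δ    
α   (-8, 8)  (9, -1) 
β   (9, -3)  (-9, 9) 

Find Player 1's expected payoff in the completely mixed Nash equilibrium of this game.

9/35

First find q, the probability Player 2 plays γ, from Player 1's indifference between α and β: −8q + 9(1−q) = 9q − 9(1−q), giving q = 18/35.
Since Player 1 is indifferent in equilibrium, Player 1's expected payoff equals the payoff from either row against (18/35, 17/35). Using α: −8(18/35) + 9(17/35) = 9/35.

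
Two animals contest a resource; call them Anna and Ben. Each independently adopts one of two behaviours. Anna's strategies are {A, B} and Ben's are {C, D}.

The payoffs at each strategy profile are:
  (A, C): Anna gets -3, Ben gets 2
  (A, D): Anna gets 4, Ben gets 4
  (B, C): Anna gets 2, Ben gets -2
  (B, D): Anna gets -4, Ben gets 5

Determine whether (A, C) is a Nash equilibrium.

At (A, C), Anna earns -3; switching to B would give 2, so Anna would deviate.
Ben earns 2; switching to D would give 4, so Ben would deviate.
Since at least one player can profitably deviate, this is not a Nash equilibrium.

No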